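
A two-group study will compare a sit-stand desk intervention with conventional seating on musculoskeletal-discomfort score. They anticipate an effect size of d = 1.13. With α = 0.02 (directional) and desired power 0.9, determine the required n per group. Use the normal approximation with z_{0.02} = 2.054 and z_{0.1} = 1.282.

For two independent groups with equal n: n = 2·((z_{α} + z_β) / d)².
z_{α} + z_β = 2.054 + 1.282 = 3.336.
n = 2 × (3.336 / 1.13)² = 2 × 2.952² = 2 × 8.72 = 17.4.
Round up to the next whole participant.

n = 18 per group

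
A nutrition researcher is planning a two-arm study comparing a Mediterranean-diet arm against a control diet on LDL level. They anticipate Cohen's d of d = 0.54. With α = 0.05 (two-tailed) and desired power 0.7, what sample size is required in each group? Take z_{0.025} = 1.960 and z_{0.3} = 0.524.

For two independent groups with equal n: n = 2·((z_{α/2} + z_β) / d)².
z_{α/2} + z_β = 1.960 + 0.524 = 2.484.
n = 2 × (2.484 / 0.54)² = 2 × 4.600² = 2 × 21.16 = 42.3.
Round up to the next whole participant.

n = 43 per group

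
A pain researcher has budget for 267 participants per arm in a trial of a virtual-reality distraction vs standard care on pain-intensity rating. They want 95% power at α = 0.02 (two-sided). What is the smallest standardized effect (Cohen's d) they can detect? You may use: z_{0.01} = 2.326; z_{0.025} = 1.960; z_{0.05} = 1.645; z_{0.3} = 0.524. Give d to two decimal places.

For two independent groups of n = 267 each: d_min = (z_{α/2} + z_β)·√(2/n).
z-sum = 2.326 + 1.645 = 3.971.
d_min = 3.971 × √(2/267) = 3.971 × 0.0865 = 0.344.

d_min ≈ 0.34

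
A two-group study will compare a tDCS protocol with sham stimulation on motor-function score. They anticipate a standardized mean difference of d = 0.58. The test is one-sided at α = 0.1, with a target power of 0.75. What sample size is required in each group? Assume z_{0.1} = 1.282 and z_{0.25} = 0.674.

For two independent groups with equal n: n = 2·((z_{α} + z_β) / d)².
z_{α} + z_β = 1.282 + 0.674 = 1.956.
n = 2 × (1.956 / 0.58)² = 2 × 3.372² = 2 × 11.37 = 22.7.
Round up to the next whole participant.

n = 23 per group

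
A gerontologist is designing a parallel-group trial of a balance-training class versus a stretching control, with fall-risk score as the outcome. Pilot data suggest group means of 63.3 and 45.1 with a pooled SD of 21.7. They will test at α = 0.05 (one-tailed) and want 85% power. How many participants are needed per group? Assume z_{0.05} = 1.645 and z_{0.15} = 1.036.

Cohen's d = |M₁ − M₂| / SD_pooled = |63.3 − 45.1| / 21.7 = 18.2 / 21.7 = 0.839.
For two independent groups with equal n: n = 2·((z_{α} + z_β) / d)².
z_{α} + z_β = 1.645 + 1.036 = 2.681.
n = 2 × (2.681 / 0.839)² = 2 × 3.195² = 2 × 10.21 = 20.4.
Round up to the next whole participant.

n = 21 per group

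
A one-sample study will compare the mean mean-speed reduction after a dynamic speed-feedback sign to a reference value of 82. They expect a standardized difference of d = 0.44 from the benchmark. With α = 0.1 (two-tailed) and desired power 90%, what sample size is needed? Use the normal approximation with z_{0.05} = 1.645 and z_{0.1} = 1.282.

For a one-sample test: n = ((z_{α/2} + z_β) / d)².
z_{α/2} + z_β = 1.645 + 1.282 = 2.927.
n = (2.927 / 0.44)² = 6.652² = 44.25.
Round up.

n = 45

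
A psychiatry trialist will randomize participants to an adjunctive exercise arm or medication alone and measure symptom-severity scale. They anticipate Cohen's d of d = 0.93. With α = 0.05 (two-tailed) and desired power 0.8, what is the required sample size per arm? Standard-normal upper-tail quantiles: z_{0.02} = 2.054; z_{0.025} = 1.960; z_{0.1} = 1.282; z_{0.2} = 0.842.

For two independent groups with equal n: n = 2·((z_{α/2} + z_β) / d)².
z_{α/2} + z_β = 1.960 + 0.842 = 2.802.
n = 2 × (2.802 / 0.93)² = 2 × 3.013² = 2 × 9.08 = 18.2.
Round up to the next whole participant.

n = 19 per group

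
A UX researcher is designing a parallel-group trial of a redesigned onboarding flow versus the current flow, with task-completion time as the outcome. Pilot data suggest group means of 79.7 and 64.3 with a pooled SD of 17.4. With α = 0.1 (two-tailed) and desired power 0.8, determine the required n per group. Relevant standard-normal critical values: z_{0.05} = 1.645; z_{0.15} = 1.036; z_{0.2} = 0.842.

Cohen's d = |M₁ − M₂| / SD_pooled = |79.7 − 64.3| / 17.4 = 15.4 / 17.4 = 0.885.
For two independent groups with equal n: n = 2·((z_{α/2} + z_β) / d)².
z_{α/2} + z_β = 1.645 + 0.842 = 2.487.
n = 2 × (2.487 / 0.885)² = 2 × 2.810² = 2 × 7.90 = 15.8.
Round up to the next whole participant.

n = 16 per group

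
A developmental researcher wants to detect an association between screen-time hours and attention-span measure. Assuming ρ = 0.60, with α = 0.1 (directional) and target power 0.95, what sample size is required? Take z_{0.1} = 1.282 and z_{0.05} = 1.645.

Fisher's z: C = ½·ln((1+r)/(1−r)) = ½·ln(4.0000) = 0.6931.
n = ((z_{α} + z_β)/C)² + 3.
(1.282 + 1.645) / 0.6931 = 2.927 / 0.6931 = 4.223.
n = 4.223² + 3 = 17.83 + 3 = 20.8.
Round up.

n = 21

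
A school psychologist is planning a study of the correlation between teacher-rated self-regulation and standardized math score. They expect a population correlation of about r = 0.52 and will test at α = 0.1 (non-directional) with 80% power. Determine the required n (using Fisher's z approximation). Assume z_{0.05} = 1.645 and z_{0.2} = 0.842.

Fisher's z: C = ½·ln((1+r)/(1−r)) = ½·ln(3.1667) = 0.5763.
n = ((z_{α/2} + z_β)/C)² + 3.
(1.645 + 0.842) / 0.5763 = 2.487 / 0.5763 = 4.315.
n = 4.315² + 3 = 18.62 + 3 = 21.6.
Round up.

n = 22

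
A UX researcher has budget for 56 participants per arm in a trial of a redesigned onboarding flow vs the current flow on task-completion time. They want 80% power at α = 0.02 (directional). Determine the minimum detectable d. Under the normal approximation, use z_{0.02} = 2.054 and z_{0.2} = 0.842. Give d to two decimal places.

d_min ≈ 0.55

For two independent groups of n = 56 each: d_min = (z_{α} + z_β)·√(2/n).
z-sum = 2.054 + 0.842 = 2.896.
d_min = 2.896 × √(2/56) = 2.896 × 0.1890 = 0.547.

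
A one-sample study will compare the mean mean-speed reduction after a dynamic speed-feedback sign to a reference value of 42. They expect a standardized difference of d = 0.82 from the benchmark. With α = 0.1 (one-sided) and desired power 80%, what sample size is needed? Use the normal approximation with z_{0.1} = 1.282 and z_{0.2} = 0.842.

For a one-sample test: n = ((z_{α} + z_β) / d)².
z_{α} + z_β = 1.282 + 0.842 = 2.124.
n = (2.124 / 0.82)² = 2.590² = 6.71.
Round up.

n = 7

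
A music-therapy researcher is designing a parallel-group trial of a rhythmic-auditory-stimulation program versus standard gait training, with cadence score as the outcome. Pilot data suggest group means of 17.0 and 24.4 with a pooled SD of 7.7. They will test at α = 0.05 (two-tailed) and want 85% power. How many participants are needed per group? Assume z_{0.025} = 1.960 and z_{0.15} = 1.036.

Cohen's d = |M₁ − M₂| / SD_pooled = |17.0 − 24.4| / 7.7 = 7.4 / 7.7 = 0.961.
For two independent groups with equal n: n = 2·((z_{α/2} + z_β) / d)².
z_{α/2} + z_β = 1.960 + 1.036 = 2.996.
n = 2 × (2.996 / 0.961)² = 2 × 3.118² = 2 × 9.72 = 19.4.
Round up to the next whole participant.

n = 20 per group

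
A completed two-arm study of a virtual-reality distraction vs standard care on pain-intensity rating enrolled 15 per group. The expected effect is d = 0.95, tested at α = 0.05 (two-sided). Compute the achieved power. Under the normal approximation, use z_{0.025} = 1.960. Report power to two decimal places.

For two equal groups, power = Φ(d·√(n/2) − z_{α/2}).
d·√(n/2) = 0.95 × √(15/2) = 0.95 × 2.739 = 2.602.
z_β = 2.602 − 1.960 = 0.642.
Power = Φ(0.642) = 0.739.

power ≈ 0.74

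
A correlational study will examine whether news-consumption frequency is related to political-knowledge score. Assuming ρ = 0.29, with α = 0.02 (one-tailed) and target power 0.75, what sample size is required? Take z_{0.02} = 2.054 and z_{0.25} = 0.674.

Fisher's z: C = ½·ln((1+r)/(1−r)) = ½·ln(1.8169) = 0.2986.
n = ((z_{α} + z_β)/C)² + 3.
(2.054 + 0.674) / 0.2986 = 2.728 / 0.2986 = 9.136.
n = 9.136² + 3 = 83.47 + 3 = 86.5.
Round up.

n = 87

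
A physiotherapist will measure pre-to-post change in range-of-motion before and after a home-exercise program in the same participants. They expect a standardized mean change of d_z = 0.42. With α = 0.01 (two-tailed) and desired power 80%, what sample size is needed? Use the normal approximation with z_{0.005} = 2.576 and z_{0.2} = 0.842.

n = 67 pairs

For a paired (one-sample on differences) test: n = ((z_{α/2} + z_β) / d)².
z_{α/2} + z_β = 2.576 + 0.842 = 3.418.
n = (3.418 / 0.42)² = 8.138² = 66.23.
Round up.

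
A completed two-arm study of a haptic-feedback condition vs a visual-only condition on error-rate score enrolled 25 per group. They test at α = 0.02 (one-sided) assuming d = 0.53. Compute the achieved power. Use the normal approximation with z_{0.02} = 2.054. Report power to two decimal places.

For two equal groups, power = Φ(d·√(n/2) − z_{α}).
d·√(n/2) = 0.53 × √(25/2) = 0.53 × 3.536 = 1.874.
z_β = 1.874 − 2.054 = -0.180.
Power = Φ(-0.180) = 0.429.

power ≈ 0.43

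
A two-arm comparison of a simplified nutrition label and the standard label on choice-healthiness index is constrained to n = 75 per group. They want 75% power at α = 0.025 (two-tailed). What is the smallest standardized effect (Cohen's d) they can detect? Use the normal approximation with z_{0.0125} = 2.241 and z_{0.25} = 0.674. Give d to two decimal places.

d_min ≈ 0.48

For two independent groups of n = 75 each: d_min = (z_{α/2} + z_β)·√(2/n).
z-sum = 2.241 + 0.674 = 2.915.
d_min = 2.915 × √(2/75) = 2.915 × 0.1633 = 0.476.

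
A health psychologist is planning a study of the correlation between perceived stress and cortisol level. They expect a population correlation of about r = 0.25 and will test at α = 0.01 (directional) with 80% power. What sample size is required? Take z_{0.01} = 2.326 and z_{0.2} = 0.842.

n = 157

Fisher's z: C = ½·ln((1+r)/(1−r)) = ½·ln(1.6667) = 0.2554.
n = ((z_{α} + z_β)/C)² + 3.
(2.326 + 0.842) / 0.2554 = 3.168 / 0.2554 = 12.404.
n = 12.404² + 3 = 153.86 + 3 = 156.9.
Round up.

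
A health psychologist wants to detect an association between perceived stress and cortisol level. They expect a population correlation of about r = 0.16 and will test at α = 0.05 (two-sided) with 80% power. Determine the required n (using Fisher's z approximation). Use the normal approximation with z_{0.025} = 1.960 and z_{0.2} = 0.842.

n = 305

Fisher's z: C = ½·ln((1+r)/(1−r)) = ½·ln(1.3810) = 0.1614.
n = ((z_{α/2} + z_β)/C)² + 3.
(1.960 + 0.842) / 0.1614 = 2.802 / 0.1614 = 17.361.
n = 17.361² + 3 = 301.39 + 3 = 304.4.
Round up.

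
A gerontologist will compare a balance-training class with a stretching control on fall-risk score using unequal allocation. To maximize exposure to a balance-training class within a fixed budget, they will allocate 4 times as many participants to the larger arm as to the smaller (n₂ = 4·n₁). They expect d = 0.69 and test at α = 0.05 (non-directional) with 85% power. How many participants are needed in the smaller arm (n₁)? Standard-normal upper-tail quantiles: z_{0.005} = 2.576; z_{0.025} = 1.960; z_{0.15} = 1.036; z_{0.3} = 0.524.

With allocation ratio k = n₂/n₁ = 4, Var(x̄₁−x̄₂) = σ²(1/n₁ + 1/(k·n₁)) = σ²·(k+1)/(k·n₁).
So n₁ = (1 + 1/k)·((z_{α/2} + z_β)/d)² = 1.250 × (2.996/0.69)².
n₁ = 1.250 × 18.85 = 23.6.
Round up: n₁ = 24, giving n₂ = 4 × 24 = 96.

n₁ = 24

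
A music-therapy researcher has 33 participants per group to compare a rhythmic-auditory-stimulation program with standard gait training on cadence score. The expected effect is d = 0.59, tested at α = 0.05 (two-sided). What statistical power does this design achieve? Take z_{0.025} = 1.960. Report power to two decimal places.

power ≈ 0.67

For two equal groups, power = Φ(d·√(n/2) − z_{α/2}).
d·√(n/2) = 0.59 × √(33/2) = 0.59 × 4.062 = 2.397.
z_β = 2.397 − 1.960 = 0.437.
Power = Φ(0.437) = 0.669.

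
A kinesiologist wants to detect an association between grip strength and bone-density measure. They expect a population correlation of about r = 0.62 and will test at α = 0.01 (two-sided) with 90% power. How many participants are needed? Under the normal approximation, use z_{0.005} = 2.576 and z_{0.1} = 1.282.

n = 32

Fisher's z: C = ½·ln((1+r)/(1−r)) = ½·ln(4.2632) = 0.7250.
n = ((z_{α/2} + z_β)/C)² + 3.
(2.576 + 1.282) / 0.7250 = 3.858 / 0.7250 = 5.321.
n = 5.321² + 3 = 28.32 + 3 = 31.3.
Round up.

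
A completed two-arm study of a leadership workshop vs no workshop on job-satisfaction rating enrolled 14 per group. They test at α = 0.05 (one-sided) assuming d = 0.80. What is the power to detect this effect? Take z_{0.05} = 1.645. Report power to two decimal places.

For two equal groups, power = Φ(d·√(n/2) − z_{α}).
d·√(n/2) = 0.80 × √(14/2) = 0.80 × 2.646 = 2.117.
z_β = 2.117 − 1.645 = 0.472.
Power = Φ(0.472) = 0.681.

power ≈ 0.68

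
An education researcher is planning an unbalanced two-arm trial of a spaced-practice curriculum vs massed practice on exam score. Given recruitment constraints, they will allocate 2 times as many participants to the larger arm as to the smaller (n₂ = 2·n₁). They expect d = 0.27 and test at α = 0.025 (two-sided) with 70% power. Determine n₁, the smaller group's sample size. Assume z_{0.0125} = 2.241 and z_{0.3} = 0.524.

With allocation ratio k = n₂/n₁ = 2, Var(x̄₁−x̄₂) = σ²(1/n₁ + 1/(k·n₁)) = σ²·(k+1)/(k·n₁).
So n₁ = (1 + 1/k)·((z_{α/2} + z_β)/d)² = 1.500 × (2.765/0.27)².
n₁ = 1.500 × 104.87 = 157.3.
Round up: n₁ = 158, giving n₂ = 2 × 158 = 316.

n₁ = 158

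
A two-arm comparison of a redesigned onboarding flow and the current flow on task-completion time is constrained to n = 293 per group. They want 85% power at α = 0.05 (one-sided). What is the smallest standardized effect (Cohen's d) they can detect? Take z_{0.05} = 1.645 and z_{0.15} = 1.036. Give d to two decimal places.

d_min ≈ 0.22

For two independent groups of n = 293 each: d_min = (z_{α} + z_β)·√(2/n).
z-sum = 1.645 + 1.036 = 2.681.
d_min = 2.681 × √(2/293) = 2.681 × 0.0826 = 0.222.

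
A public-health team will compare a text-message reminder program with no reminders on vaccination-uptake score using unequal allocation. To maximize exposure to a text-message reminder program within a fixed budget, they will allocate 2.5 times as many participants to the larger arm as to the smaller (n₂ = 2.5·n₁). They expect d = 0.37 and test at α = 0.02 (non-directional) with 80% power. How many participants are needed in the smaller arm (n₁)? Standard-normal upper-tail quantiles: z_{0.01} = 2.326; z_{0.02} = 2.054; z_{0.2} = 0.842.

With allocation ratio k = n₂/n₁ = 2.5, Var(x̄₁−x̄₂) = σ²(1/n₁ + 1/(k·n₁)) = σ²·(k+1)/(k·n₁).
So n₁ = (1 + 1/k)·((z_{α/2} + z_β)/d)² = 1.400 × (3.168/0.37)².
n₁ = 1.400 × 73.31 = 102.6.
Round up: n₁ = 103, giving n₂ = ⌈2.5 × 103⌉ = ⌈257.5⌉ = 258.

n₁ = 103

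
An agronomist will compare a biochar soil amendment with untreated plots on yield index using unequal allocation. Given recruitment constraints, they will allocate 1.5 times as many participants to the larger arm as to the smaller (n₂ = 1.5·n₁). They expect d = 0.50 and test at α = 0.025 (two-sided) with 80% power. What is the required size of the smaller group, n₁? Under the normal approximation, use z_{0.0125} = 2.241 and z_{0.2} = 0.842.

n₁ = 64

With allocation ratio k = n₂/n₁ = 1.5, Var(x̄₁−x̄₂) = σ²(1/n₁ + 1/(k·n₁)) = σ²·(k+1)/(k·n₁).
So n₁ = (1 + 1/k)·((z_{α/2} + z_β)/d)² = 1.667 × (3.083/0.50)².
n₁ = 1.667 × 38.02 = 63.4.
Round up: n₁ = 64, giving n₂ = 1.5 × 64 = 96.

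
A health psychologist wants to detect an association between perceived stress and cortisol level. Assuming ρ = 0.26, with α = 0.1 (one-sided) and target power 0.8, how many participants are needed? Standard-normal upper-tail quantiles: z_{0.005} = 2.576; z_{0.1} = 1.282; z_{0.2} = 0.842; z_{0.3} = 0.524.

Fisher's z: C = ½·ln((1+r)/(1−r)) = ½·ln(1.7027) = 0.2661.
n = ((z_{α} + z_β)/C)² + 3.
(1.282 + 0.842) / 0.2661 = 2.124 / 0.2661 = 7.982.
n = 7.982² + 3 = 63.71 + 3 = 66.7.
Round up.

n = 67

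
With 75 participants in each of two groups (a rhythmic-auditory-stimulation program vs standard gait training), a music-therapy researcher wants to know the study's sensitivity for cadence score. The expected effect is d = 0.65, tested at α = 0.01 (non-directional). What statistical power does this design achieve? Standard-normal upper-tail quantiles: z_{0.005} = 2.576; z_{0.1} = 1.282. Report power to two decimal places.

power ≈ 0.92

For two equal groups, power = Φ(d·√(n/2) − z_{α/2}).
d·√(n/2) = 0.65 × √(75/2) = 0.65 × 6.124 = 3.980.
z_β = 3.980 − 2.576 = 1.404.
Power = Φ(1.404) = 0.920.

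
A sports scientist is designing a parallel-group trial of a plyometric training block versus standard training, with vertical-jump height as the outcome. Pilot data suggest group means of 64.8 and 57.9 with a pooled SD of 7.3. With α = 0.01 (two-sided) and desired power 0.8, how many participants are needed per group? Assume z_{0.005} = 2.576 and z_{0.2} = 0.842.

Cohen's d = |M₁ − M₂| / SD_pooled = |64.8 − 57.9| / 7.3 = 6.9 / 7.3 = 0.945.
For two independent groups with equal n: n = 2·((z_{α/2} + z_β) / d)².
z_{α/2} + z_β = 2.576 + 0.842 = 3.418.
n = 2 × (3.418 / 0.945)² = 2 × 3.617² = 2 × 13.08 = 26.2.
Round up to the next whole participant.

n = 27 per group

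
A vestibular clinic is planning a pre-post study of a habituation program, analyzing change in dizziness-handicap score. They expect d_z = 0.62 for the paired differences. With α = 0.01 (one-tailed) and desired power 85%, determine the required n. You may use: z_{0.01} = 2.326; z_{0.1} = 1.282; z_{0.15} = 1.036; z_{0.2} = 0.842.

For a paired (one-sample on differences) test: n = ((z_{α} + z_β) / d)².
z_{α} + z_β = 2.326 + 1.036 = 3.362.
n = (3.362 / 0.62)² = 5.423² = 29.40.
Round up.

n = 30 pairs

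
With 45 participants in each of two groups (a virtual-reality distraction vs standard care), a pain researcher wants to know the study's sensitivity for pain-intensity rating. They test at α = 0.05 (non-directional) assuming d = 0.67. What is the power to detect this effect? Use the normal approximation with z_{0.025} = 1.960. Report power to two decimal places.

power ≈ 0.89

For two equal groups, power = Φ(d·√(n/2) − z_{α/2}).
d·√(n/2) = 0.67 × √(45/2) = 0.67 × 4.743 = 3.178.
z_β = 3.178 − 1.960 = 1.218.
Power = Φ(1.218) = 0.888.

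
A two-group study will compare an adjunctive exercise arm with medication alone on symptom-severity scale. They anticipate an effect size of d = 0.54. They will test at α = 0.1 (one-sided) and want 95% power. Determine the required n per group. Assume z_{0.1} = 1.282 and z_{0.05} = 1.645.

For two independent groups with equal n: n = 2·((z_{α} + z_β) / d)².
z_{α} + z_β = 1.282 + 1.645 = 2.927.
n = 2 × (2.927 / 0.54)² = 2 × 5.420² = 2 × 29.38 = 58.8.
Round up to the next whole participant.

n = 59 per group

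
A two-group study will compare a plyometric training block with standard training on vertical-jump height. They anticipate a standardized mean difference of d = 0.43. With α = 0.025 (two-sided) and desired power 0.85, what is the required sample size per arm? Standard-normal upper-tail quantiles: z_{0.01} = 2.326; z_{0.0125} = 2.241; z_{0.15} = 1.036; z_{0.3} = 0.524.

For two independent groups with equal n: n = 2·((z_{α/2} + z_β) / d)².
z_{α/2} + z_β = 2.241 + 1.036 = 3.277.
n = 2 × (3.277 / 0.43)² = 2 × 7.621² = 2 × 58.08 = 116.2.
Round up to the next whole participant.

n = 117 per group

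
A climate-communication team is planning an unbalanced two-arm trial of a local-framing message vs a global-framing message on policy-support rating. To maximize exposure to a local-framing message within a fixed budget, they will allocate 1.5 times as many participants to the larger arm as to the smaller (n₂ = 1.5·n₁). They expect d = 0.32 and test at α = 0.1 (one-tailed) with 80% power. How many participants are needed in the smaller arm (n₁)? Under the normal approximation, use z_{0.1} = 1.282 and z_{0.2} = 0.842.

n₁ = 74

With allocation ratio k = n₂/n₁ = 1.5, Var(x̄₁−x̄₂) = σ²(1/n₁ + 1/(k·n₁)) = σ²·(k+1)/(k·n₁).
So n₁ = (1 + 1/k)·((z_{α} + z_β)/d)² = 1.667 × (2.124/0.32)².
n₁ = 1.667 × 44.06 = 73.4.
Round up: n₁ = 74, giving n₂ = 1.5 × 74 = 111.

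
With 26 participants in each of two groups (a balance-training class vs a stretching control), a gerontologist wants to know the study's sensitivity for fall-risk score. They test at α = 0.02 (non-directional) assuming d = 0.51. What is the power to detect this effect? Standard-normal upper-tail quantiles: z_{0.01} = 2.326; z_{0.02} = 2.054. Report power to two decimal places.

power ≈ 0.31

For two equal groups, power = Φ(d·√(n/2) − z_{α/2}).
d·√(n/2) = 0.51 × √(26/2) = 0.51 × 3.606 = 1.839.
z_β = 1.839 − 2.326 = -0.487.
Power = Φ(-0.487) = 0.313.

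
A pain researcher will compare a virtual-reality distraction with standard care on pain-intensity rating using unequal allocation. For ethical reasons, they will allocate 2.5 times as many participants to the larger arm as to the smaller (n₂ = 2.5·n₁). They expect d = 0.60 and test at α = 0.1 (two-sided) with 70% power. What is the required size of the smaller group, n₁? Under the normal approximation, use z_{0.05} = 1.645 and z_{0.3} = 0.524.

With allocation ratio k = n₂/n₁ = 2.5, Var(x̄₁−x̄₂) = σ²(1/n₁ + 1/(k·n₁)) = σ²·(k+1)/(k·n₁).
So n₁ = (1 + 1/k)·((z_{α/2} + z_β)/d)² = 1.400 × (2.169/0.60)².
n₁ = 1.400 × 13.07 = 18.3.
Round up: n₁ = 19, giving n₂ = ⌈2.5 × 19⌉ = ⌈47.5⌉ = 48.

n₁ = 19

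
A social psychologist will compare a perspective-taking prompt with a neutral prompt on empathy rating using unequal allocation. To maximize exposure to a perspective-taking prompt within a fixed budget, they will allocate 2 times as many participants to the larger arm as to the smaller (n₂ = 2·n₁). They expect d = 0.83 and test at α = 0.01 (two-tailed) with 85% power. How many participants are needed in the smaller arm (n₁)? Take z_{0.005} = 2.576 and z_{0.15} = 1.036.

n₁ = 29

With allocation ratio k = n₂/n₁ = 2, Var(x̄₁−x̄₂) = σ²(1/n₁ + 1/(k·n₁)) = σ²·(k+1)/(k·n₁).
So n₁ = (1 + 1/k)·((z_{α/2} + z_β)/d)² = 1.500 × (3.612/0.83)².
n₁ = 1.500 × 18.94 = 28.4.
Round up: n₁ = 29, giving n₂ = 2 × 29 = 58.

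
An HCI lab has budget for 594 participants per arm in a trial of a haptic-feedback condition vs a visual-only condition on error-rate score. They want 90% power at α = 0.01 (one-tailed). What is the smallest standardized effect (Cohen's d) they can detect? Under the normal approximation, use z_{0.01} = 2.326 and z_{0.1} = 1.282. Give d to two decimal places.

For two independent groups of n = 594 each: d_min = (z_{α} + z_β)·√(2/n).
z-sum = 2.326 + 1.282 = 3.608.
d_min = 3.608 × √(2/594) = 3.608 × 0.0580 = 0.209.

d_min ≈ 0.21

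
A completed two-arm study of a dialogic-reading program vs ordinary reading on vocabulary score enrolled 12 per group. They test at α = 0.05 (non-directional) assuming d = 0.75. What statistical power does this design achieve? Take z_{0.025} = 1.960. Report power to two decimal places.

For two equal groups, power = Φ(d·√(n/2) − z_{α/2}).
d·√(n/2) = 0.75 × √(12/2) = 0.75 × 2.449 = 1.837.
z_β = 1.837 − 1.960 = -0.123.
Power = Φ(-0.123) = 0.451.

power ≈ 0.45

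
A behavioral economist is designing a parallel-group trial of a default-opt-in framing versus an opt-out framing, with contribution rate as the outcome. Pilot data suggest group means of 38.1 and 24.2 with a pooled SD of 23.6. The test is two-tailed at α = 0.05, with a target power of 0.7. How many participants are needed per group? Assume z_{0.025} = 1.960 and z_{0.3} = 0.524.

Cohen's d = |M₁ − M₂| / SD_pooled = |38.1 − 24.2| / 23.6 = 13.9 / 23.6 = 0.589.
For two independent groups with equal n: n = 2·((z_{α/2} + z_β) / d)².
z_{α/2} + z_β = 1.960 + 0.524 = 2.484.
n = 2 × (2.484 / 0.589)² = 2 × 4.217² = 2 × 17.79 = 35.6.
Round up to the next whole participant.

n = 36 per group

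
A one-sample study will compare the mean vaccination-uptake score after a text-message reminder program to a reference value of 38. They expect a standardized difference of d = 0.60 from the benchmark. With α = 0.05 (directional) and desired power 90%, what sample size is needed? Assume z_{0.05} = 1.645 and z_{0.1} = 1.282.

For a one-sample test: n = ((z_{α} + z_β) / d)².
z_{α} + z_β = 1.645 + 1.282 = 2.927.
n = (2.927 / 0.60)² = 4.878² = 23.80.
Round up.

n = 24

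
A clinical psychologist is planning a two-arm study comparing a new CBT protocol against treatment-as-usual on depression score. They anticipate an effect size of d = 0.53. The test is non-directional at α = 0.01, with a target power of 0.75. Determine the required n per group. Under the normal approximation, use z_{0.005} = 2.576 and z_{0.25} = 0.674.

n = 76 per group

For two independent groups with equal n: n = 2·((z_{α/2} + z_β) / d)².
z_{α/2} + z_β = 2.576 + 0.674 = 3.250.
n = 2 × (3.250 / 0.53)² = 2 × 6.132² = 2 × 37.60 = 75.2.
Round up to the next whole participant.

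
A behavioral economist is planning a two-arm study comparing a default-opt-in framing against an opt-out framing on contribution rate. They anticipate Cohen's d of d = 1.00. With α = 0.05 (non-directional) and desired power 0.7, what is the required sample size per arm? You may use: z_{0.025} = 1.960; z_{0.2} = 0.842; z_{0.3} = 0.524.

n = 13 per group

For two independent groups with equal n: n = 2·((z_{α/2} + z_β) / d)².
z_{α/2} + z_β = 1.960 + 0.524 = 2.484.
n = 2 × (2.484 / 1.00)² = 2 × 2.484² = 2 × 6.17 = 12.3.
Round up to the next whole participant.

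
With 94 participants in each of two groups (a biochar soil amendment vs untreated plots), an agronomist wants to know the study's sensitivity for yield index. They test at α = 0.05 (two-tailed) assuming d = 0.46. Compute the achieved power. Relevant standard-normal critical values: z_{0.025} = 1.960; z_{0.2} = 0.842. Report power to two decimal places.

For two equal groups, power = Φ(d·√(n/2) − z_{α/2}).
d·√(n/2) = 0.46 × √(94/2) = 0.46 × 6.856 = 3.154.
z_β = 3.154 − 1.960 = 1.194.
Power = Φ(1.194) = 0.884.

power ≈ 0.88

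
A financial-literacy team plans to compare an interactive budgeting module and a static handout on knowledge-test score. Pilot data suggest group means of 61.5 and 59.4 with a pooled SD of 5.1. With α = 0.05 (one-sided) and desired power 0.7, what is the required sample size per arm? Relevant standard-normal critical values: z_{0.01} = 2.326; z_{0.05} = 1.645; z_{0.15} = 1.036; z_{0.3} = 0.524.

Cohen's d = |M₁ − M₂| / SD_pooled = |61.5 − 59.4| / 5.1 = 2.1 / 5.1 = 0.412.
For two independent groups with equal n: n = 2·((z_{α} + z_β) / d)².
z_{α} + z_β = 1.645 + 0.524 = 2.169.
n = 2 × (2.169 / 0.412)² = 2 × 5.265² = 2 × 27.72 = 55.4.
Round up to the next whole participant.

n = 56 per group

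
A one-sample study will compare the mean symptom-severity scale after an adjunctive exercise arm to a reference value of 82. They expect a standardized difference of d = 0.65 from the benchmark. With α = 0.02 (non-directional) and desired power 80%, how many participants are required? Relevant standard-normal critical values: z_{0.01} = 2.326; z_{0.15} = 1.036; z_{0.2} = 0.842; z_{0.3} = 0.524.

n = 24

For a one-sample test: n = ((z_{α/2} + z_β) / d)².
z_{α/2} + z_β = 2.326 + 0.842 = 3.168.
n = (3.168 / 0.65)² = 4.874² = 23.75.
Round up.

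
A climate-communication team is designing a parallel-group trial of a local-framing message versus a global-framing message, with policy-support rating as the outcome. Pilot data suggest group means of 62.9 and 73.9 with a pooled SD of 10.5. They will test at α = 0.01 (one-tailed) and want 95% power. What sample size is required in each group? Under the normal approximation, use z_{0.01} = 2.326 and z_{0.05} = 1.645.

n = 29 per group

Cohen's d = |M₁ − M₂| / SD_pooled = |62.9 − 73.9| / 10.5 = 11.0 / 10.5 = 1.048.
For two independent groups with equal n: n = 2·((z_{α} + z_β) / d)².
z_{α} + z_β = 2.326 + 1.645 = 3.971.
n = 2 × (3.971 / 1.048)² = 2 × 3.789² = 2 × 14.36 = 28.7.
Round up to the next whole participant.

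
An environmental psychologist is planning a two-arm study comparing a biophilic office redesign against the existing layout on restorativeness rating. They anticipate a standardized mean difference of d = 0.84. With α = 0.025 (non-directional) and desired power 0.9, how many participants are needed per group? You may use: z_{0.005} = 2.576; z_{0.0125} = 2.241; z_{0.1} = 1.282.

n = 36 per group

For two independent groups with equal n: n = 2·((z_{α/2} + z_β) / d)².
z_{α/2} + z_β = 2.241 + 1.282 = 3.523.
n = 2 × (3.523 / 0.84)² = 2 × 4.194² = 2 × 17.59 = 35.2.
Round up to the next whole participant.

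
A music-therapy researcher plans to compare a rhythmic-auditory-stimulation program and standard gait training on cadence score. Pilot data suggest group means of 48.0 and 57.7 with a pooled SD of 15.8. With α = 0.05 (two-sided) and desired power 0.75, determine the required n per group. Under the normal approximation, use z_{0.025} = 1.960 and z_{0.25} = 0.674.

n = 37 per group

Cohen's d = |M₁ − M₂| / SD_pooled = |48.0 − 57.7| / 15.8 = 9.7 / 15.8 = 0.614.
For two independent groups with equal n: n = 2·((z_{α/2} + z_β) / d)².
z_{α/2} + z_β = 1.960 + 0.674 = 2.634.
n = 2 × (2.634 / 0.614)² = 2 × 4.290² = 2 × 18.40 = 36.8.
Round up to the next whole participant.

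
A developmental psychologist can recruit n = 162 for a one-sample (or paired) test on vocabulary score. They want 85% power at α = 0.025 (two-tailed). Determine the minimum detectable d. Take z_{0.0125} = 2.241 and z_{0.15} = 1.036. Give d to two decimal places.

For a single sample (or paired design) of n = 162: d_min = (z_{α/2} + z_β)/√n.
z-sum = 2.241 + 1.036 = 3.277.
d_min = 3.277 / √162 = 3.277 / 12.728 = 0.257.

d_min ≈ 0.26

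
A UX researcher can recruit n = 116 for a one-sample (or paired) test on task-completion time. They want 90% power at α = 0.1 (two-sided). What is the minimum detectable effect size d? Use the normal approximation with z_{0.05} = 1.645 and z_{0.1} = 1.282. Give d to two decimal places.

d_min ≈ 0.27

For a single sample (or paired design) of n = 116: d_min = (z_{α/2} + z_β)/√n.
z-sum = 1.645 + 1.282 = 2.927.
d_min = 2.927 / √116 = 2.927 / 10.770 = 0.272.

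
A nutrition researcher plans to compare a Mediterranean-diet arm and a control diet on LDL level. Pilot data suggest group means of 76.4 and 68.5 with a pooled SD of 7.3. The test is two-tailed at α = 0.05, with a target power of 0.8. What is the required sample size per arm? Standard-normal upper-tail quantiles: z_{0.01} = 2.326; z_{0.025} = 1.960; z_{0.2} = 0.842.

n = 14 per group

Cohen's d = |M₁ − M₂| / SD_pooled = |76.4 − 68.5| / 7.3 = 7.9 / 7.3 = 1.082.
For two independent groups with equal n: n = 2·((z_{α/2} + z_β) / d)².
z_{α/2} + z_β = 1.960 + 0.842 = 2.802.
n = 2 × (2.802 / 1.082)² = 2 × 2.590² = 2 × 6.71 = 13.4.
Round up to the next whole participant.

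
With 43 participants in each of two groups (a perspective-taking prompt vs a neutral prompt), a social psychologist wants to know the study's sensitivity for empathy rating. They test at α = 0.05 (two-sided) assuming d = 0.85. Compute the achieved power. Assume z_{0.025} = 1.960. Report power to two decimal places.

power ≈ 0.98

For two equal groups, power = Φ(d·√(n/2) − z_{α/2}).
d·√(n/2) = 0.85 × √(43/2) = 0.85 × 4.637 = 3.941.
z_β = 3.941 − 1.960 = 1.981.
Power = Φ(1.981) = 0.976.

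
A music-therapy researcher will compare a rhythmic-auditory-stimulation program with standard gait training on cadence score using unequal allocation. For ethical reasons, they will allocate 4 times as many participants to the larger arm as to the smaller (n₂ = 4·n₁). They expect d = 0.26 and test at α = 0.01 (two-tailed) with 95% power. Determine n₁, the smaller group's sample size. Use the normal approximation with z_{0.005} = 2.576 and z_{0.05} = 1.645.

With allocation ratio k = n₂/n₁ = 4, Var(x̄₁−x̄₂) = σ²(1/n₁ + 1/(k·n₁)) = σ²·(k+1)/(k·n₁).
So n₁ = (1 + 1/k)·((z_{α/2} + z_β)/d)² = 1.250 × (4.221/0.26)².
n₁ = 1.250 × 263.56 = 329.5.
Round up: n₁ = 330, giving n₂ = 4 × 330 = 1320.

n₁ = 330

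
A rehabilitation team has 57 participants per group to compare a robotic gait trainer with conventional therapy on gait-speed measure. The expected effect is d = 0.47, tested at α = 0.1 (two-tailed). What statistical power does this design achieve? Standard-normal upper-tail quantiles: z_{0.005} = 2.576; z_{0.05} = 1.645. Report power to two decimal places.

For two equal groups, power = Φ(d·√(n/2) − z_{α/2}).
d·√(n/2) = 0.47 × √(57/2) = 0.47 × 5.339 = 2.509.
z_β = 2.509 − 1.645 = 0.864.
Power = Φ(0.864) = 0.806.

power ≈ 0.81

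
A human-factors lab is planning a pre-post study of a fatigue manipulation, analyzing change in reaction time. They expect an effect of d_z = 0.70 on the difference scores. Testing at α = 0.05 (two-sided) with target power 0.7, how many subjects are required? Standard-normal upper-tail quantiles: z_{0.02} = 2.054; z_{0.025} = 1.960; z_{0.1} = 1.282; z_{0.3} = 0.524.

n = 13 pairs

For a paired (one-sample on differences) test: n = ((z_{α/2} + z_β) / d)².
z_{α/2} + z_β = 1.960 + 0.524 = 2.484.
n = (2.484 / 0.70)² = 3.549² = 12.59.
Round up.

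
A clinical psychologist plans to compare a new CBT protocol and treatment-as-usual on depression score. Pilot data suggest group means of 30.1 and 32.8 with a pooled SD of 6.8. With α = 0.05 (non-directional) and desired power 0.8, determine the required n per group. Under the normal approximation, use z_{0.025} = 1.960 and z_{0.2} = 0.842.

n = 100 per group

Cohen's d = |M₁ − M₂| / SD_pooled = |30.1 − 32.8| / 6.8 = 2.7 / 6.8 = 0.397.
For two independent groups with equal n: n = 2·((z_{α/2} + z_β) / d)².
z_{α/2} + z_β = 1.960 + 0.842 = 2.802.
n = 2 × (2.802 / 0.397)² = 2 × 7.058² = 2 × 49.81 = 99.6.
Round up to the next whole participant.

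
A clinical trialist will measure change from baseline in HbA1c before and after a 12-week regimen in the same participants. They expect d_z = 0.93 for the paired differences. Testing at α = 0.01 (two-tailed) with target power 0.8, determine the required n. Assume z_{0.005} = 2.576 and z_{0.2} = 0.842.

For a paired (one-sample on differences) test: n = ((z_{α/2} + z_β) / d)².
z_{α/2} + z_β = 2.576 + 0.842 = 3.418.
n = (3.418 / 0.93)² = 3.675² = 13.51.
Round up.

n = 14 pairs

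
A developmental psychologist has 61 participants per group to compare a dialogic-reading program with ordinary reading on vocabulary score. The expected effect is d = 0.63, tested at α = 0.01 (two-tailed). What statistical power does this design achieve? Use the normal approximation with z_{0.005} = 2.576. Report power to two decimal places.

For two equal groups, power = Φ(d·√(n/2) − z_{α/2}).
d·√(n/2) = 0.63 × √(61/2) = 0.63 × 5.523 = 3.479.
z_β = 3.479 − 2.576 = 0.903.
Power = Φ(0.903) = 0.817.

power ≈ 0.82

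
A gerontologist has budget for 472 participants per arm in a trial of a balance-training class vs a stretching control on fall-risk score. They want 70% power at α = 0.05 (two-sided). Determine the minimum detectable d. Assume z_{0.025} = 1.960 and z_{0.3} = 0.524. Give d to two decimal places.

d_min ≈ 0.16

For two independent groups of n = 472 each: d_min = (z_{α/2} + z_β)·√(2/n).
z-sum = 1.960 + 0.524 = 2.484.
d_min = 2.484 × √(2/472) = 2.484 × 0.0651 = 0.162.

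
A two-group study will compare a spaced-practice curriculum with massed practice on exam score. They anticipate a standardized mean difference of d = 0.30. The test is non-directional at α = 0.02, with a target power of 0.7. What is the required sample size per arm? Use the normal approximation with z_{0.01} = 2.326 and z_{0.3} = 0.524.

n = 181 per group

For two independent groups with equal n: n = 2·((z_{α/2} + z_β) / d)².
z_{α/2} + z_β = 2.326 + 0.524 = 2.850.
n = 2 × (2.850 / 0.30)² = 2 × 9.500² = 2 × 90.25 = 180.5.
Round up to the next whole participant.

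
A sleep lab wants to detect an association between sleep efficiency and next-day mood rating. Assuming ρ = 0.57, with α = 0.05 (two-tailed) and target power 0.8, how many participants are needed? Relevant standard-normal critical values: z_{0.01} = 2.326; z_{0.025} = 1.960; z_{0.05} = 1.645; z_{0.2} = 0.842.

n = 22

Fisher's z: C = ½·ln((1+r)/(1−r)) = ½·ln(3.6512) = 0.6475.
n = ((z_{α/2} + z_β)/C)² + 3.
(1.960 + 0.842) / 0.6475 = 2.802 / 0.6475 = 4.327.
n = 4.327² + 3 = 18.73 + 3 = 21.7.
Round up.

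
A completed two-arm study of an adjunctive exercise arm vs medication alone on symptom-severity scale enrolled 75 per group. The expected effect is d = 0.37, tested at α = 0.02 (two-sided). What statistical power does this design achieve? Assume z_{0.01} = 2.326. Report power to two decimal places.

power ≈ 0.48

For two equal groups, power = Φ(d·√(n/2) − z_{α/2}).
d·√(n/2) = 0.37 × √(75/2) = 0.37 × 6.124 = 2.266.
z_β = 2.266 − 2.326 = -0.060.
Power = Φ(-0.060) = 0.476.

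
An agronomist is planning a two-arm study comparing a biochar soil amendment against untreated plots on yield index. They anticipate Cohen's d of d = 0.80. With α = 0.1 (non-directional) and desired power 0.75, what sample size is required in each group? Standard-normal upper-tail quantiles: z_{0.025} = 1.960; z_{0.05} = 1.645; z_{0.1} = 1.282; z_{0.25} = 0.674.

For two independent groups with equal n: n = 2·((z_{α/2} + z_β) / d)².
z_{α/2} + z_β = 1.645 + 0.674 = 2.319.
n = 2 × (2.319 / 0.80)² = 2 × 2.899² = 2 × 8.40 = 16.8.
Round up to the next whole participant.

n = 17 per group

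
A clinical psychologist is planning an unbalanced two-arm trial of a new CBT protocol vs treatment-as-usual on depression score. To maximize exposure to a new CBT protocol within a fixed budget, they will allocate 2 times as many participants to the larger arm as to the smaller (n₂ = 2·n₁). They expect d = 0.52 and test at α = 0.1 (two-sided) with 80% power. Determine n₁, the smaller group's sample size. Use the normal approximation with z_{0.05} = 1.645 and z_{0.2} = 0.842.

n₁ = 35

With allocation ratio k = n₂/n₁ = 2, Var(x̄₁−x̄₂) = σ²(1/n₁ + 1/(k·n₁)) = σ²·(k+1)/(k·n₁).
So n₁ = (1 + 1/k)·((z_{α/2} + z_β)/d)² = 1.500 × (2.487/0.52)².
n₁ = 1.500 × 22.87 = 34.3.
Round up: n₁ = 35, giving n₂ = 2 × 35 = 70.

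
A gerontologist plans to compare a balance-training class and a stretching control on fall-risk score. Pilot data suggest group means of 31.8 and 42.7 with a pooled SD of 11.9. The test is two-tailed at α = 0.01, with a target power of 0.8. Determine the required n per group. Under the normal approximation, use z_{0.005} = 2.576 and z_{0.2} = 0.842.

n = 28 per group

Cohen's d = |M₁ − M₂| / SD_pooled = |31.8 − 42.7| / 11.9 = 10.9 / 11.9 = 0.916.
For two independent groups with equal n: n = 2·((z_{α/2} + z_β) / d)².
z_{α/2} + z_β = 2.576 + 0.842 = 3.418.
n = 2 × (3.418 / 0.916)² = 2 × 3.731² = 2 × 13.92 = 27.8.
Round up to the next whole participant.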